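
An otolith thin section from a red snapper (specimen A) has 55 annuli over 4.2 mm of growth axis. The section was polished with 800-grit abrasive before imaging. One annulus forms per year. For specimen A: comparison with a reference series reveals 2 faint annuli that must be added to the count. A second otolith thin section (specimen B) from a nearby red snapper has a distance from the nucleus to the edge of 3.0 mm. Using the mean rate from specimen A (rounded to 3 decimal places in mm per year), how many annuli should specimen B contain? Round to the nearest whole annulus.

41 annuli

Specimen A: adjusted count: 55 + 2 = 57 annuli.
A: Extension rate ≈ 4.2 / 57 = 0.074 mm/yr.
For B, 3.0 / 0.074 = 40.54 years ≈ 41 annuli.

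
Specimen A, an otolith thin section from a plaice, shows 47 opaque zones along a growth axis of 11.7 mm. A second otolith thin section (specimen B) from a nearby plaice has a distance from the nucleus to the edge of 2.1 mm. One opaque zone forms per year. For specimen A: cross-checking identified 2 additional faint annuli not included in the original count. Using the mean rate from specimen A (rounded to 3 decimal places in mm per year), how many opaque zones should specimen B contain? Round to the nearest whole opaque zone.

Specimen A: after corrections the count is 47 + 2 = 49 opaque zones.
A: Extension rate ≈ 11.7 / 49 = 0.239 mm per year.
For B, 2.1 / 0.239 = 8.79 years ≈ 9 opaque zones.

9 opaque zones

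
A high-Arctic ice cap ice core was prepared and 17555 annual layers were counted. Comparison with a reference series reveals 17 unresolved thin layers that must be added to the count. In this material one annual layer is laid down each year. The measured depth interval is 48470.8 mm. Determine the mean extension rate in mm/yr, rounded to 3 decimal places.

2.758 mm/yr

True annual layer count = 17555 + 17 = 17572.
48470.8 mm over 17572 years gives 48470.8 / 17572 ≈ 2.758 mm/yr.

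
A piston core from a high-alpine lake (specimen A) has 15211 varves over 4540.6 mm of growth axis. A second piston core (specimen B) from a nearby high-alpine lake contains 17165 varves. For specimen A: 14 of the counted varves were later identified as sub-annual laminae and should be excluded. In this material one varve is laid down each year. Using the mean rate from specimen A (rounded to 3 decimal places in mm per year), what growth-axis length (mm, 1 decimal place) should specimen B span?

Specimen A: adjusted count: 15211 − 14 = 15197 varves.
A: Extension rate ≈ 4540.6 / 15197 = 0.299 mm/year.
B's length ≈ 0.299 × 17165 = 5132.3 mm.

5132.3 mm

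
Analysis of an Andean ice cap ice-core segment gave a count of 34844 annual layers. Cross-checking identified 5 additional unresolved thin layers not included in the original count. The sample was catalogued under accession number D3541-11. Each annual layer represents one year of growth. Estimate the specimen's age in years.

Correcting the raw count gives 34844 + 5 = 34849 true annual layers.
At one annual layer per year, that is 34849 years.

34849 yr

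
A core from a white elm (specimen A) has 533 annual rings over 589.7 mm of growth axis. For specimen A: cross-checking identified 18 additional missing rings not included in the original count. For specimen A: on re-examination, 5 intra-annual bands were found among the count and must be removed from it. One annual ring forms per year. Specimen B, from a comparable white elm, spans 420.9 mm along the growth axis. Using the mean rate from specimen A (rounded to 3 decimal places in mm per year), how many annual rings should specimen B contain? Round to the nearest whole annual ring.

Specimen A: correcting the raw count gives 533 − 5 + 18 = 546 true annual rings.
A: Extension rate ≈ 589.7 / 546 = 1.080 mm per year.
For B, 420.9 / 1.080 = 389.72 years ≈ 390 annual rings.

390 annual rings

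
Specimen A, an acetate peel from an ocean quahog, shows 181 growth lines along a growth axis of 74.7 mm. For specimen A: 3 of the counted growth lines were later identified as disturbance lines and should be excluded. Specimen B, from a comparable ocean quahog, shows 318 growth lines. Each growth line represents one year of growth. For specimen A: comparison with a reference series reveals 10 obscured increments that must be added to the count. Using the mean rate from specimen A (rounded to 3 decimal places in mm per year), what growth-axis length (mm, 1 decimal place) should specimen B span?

Specimen A: true growth line count = 181 − 3 + 10 = 188.
A: Mean rate = 74.7 mm / 188 years ≈ 0.397 mm/year.
For B, 0.397 mm/year × 318 years = 126.2 mm.

126.2 mm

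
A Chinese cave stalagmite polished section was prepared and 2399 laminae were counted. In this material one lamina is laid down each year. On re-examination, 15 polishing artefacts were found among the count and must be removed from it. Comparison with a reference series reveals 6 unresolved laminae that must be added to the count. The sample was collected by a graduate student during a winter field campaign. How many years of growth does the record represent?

Correcting the raw count gives 2399 − 15 + 6 = 2390 true laminae.
At one lamina per year, that is 2390 years.

2390 years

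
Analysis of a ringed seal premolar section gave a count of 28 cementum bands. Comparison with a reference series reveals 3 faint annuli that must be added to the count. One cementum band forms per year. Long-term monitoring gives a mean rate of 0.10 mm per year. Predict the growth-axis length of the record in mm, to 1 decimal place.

3.1 mm

Adjusted count: 28 + 3 = 31 cementum bands.
31 years at 0.10 mm/year gives 0.10 × 31 = 3.1 mm.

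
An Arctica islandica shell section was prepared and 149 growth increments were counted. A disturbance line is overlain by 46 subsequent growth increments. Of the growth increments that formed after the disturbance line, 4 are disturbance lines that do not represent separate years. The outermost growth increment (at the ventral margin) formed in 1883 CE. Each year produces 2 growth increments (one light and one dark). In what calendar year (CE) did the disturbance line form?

There are 46 growth increments younger than the disturbance line.
Removing the 4 false growth increments leaves 46 − 4 = 42 true growth increments beyond the disturbance line.
42 growth increments at 2 per year is 42 / 2 = 21 years.
1883 − 21 = 1862 CE.

1862 CE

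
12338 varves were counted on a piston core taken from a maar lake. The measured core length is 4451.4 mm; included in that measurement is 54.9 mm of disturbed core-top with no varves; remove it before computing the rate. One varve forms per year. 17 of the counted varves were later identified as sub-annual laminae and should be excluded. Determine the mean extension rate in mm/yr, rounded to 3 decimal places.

True varve count = 12338 − 17 = 12321.
Net length = 4451.4 − 54.9 = 4396.5 mm.
Extension rate ≈ 4396.5 / 12321 = 0.357 mm/yr.

0.357 mm/yr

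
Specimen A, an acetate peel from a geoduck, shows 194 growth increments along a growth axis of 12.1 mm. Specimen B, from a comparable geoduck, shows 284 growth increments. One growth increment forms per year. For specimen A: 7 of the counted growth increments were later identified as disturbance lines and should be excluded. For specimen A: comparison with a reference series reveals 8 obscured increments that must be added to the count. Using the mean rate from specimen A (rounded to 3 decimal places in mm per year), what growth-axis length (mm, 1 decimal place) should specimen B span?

17.6 mm

Specimen A: adjusted count: 194 − 7 + 8 = 195 growth increments.
A: Mean rate = 12.1 mm / 195 years ≈ 0.062 mm/year.
Length of B = 0.062 × 284 = 17.6 mm.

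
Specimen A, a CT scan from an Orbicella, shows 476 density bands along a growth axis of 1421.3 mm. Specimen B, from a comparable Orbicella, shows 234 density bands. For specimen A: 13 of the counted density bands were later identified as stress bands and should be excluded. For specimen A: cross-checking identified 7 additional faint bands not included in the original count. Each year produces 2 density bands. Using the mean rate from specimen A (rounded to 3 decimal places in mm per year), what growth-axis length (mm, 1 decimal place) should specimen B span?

707.6 mm

Specimen A: correcting the raw count gives 476 − 13 + 7 = 470 true density bands.
Specimen A: 470 density bands at 2 per year is 470 / 2 = 235 years.
A: Extension rate ≈ 1421.3 / 235 = 6.048 mm/year.
Specimen B: 234 density bands at 2 per year is 234 / 2 = 117 years. B's length ≈ 6.048 × 117 = 707.6 mm.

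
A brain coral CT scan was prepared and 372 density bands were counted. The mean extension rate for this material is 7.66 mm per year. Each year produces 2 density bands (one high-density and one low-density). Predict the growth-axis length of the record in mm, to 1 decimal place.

1424.8 mm

372 density bands at 2 per year is 372 / 2 = 186 years.
186 years at 7.66 mm/year gives 7.66 × 186 = 1424.8 mm.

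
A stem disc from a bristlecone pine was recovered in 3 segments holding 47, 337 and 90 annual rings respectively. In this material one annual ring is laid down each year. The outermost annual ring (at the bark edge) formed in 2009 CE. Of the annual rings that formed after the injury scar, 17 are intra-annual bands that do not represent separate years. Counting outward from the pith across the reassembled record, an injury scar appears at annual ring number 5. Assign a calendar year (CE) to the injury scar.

1557 CE

Total annual rings = 47 + 337 + 90 = 474.
Between annual ring 5 and the bark edge there are 474 − 5 = 469 annual rings.
Excluding 17 false annual rings: 469 − 17 = 452.
2009 − 452 = 1557 CE.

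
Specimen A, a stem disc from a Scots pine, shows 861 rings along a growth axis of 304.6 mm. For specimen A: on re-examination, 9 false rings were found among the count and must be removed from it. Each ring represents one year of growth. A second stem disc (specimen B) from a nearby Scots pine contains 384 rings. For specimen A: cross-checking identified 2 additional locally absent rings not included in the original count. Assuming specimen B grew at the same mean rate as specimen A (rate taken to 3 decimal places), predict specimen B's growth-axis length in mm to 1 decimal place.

Specimen A: true ring count = 861 − 9 + 2 = 854.
A: Extension rate ≈ 304.6 / 854 = 0.357 mm/yr.
Length of B = 0.357 × 384 = 137.1 mm.

137.1 mm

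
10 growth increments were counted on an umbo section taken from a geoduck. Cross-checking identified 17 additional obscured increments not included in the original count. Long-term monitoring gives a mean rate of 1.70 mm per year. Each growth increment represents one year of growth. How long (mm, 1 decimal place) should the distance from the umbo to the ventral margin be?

45.9 mm

True growth increment count = 10 + 17 = 27.
Length ≈ 1.70 × 27 = 45.9 mm.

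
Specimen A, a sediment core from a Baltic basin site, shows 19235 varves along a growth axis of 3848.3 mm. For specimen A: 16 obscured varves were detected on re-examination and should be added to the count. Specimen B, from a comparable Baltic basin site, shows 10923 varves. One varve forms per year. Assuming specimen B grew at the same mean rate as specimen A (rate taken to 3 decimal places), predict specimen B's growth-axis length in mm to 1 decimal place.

2184.6 mm

Specimen A: after corrections the count is 19235 + 16 = 19251 varves.
A: Extension rate ≈ 3848.3 / 19251 = 0.200 mm per year.
B's length ≈ 0.200 × 10923 = 2184.6 mm.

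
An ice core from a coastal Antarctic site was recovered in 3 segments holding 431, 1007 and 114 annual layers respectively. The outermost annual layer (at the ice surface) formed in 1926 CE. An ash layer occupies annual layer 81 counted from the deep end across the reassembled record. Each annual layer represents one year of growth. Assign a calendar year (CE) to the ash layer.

Total annual layers = 431 + 1007 + 114 = 1552.
Between annual layer 81 and the ice surface there are 1552 − 81 = 1471 annual layers.
Counting back 1471 years from 1926 CE places the ash layer in 1926 − 1471 = 455 CE.

455 CE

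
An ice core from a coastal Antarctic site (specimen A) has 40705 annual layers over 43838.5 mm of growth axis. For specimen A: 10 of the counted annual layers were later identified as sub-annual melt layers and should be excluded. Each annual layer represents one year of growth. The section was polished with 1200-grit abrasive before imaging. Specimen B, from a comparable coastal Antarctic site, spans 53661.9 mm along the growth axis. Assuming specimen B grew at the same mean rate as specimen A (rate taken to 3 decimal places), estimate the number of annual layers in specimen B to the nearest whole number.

Specimen A: true annual layer count = 40705 − 10 = 40695.
A: Mean rate = 43838.5 mm / 40695 years ≈ 1.077 mm/year.
B spans 53661.9 / 1.077 = 49825.35 years ≈ 49825 annual layers.

49825 annual layers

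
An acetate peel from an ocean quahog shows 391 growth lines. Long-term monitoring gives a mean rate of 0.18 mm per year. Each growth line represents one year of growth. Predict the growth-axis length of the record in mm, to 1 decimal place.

70.4 mm

391 years of growth are recorded.
Predicted length = 0.18 mm/year × 391 years = 70.4 mm.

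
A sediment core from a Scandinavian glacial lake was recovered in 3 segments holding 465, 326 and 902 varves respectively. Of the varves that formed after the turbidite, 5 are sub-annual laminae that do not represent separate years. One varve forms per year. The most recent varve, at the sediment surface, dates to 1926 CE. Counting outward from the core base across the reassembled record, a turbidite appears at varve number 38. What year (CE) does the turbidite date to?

276 CE

Total varves = 465 + 326 + 902 = 1693.
1693 − 38 = 1655 varves lie beyond the turbidite toward the sediment surface.
Removing the 5 false varves leaves 1655 − 5 = 1650 true varves beyond the turbidite.
Counting back 1650 years from 1926 CE places the turbidite in 1926 − 1650 = 276 CE.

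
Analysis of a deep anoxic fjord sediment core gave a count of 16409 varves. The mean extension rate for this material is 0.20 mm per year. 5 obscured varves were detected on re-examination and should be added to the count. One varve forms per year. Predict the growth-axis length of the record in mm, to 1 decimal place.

3282.8 mm

Adjusted count: 16409 + 5 = 16414 varves.
Length ≈ 0.20 × 16414 = 3282.8 mm.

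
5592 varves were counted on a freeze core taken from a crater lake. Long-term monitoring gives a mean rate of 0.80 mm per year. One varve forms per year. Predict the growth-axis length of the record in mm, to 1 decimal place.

4473.6 mm

5592 years of growth are recorded.
Length ≈ 0.80 × 5592 = 4473.6 mm.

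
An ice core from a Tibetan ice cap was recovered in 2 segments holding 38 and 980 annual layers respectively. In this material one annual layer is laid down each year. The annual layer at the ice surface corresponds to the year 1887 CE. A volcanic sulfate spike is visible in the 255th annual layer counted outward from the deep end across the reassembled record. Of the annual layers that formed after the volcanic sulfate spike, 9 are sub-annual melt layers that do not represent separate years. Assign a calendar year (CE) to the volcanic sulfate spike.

Total annual layers = 38 + 980 = 1018.
Between annual layer 255 and the ice surface there are 1018 − 255 = 763 annual layers.
Removing the 9 false annual layers leaves 763 − 9 = 754 true annual layers beyond the volcanic sulfate spike.
1887 − 754 = 1133 CE.

1133 CE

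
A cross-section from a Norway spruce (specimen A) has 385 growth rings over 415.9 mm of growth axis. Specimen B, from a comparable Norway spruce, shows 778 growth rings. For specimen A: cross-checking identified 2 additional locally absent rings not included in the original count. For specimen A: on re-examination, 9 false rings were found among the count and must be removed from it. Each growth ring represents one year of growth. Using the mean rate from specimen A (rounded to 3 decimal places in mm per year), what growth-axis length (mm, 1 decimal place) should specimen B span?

Specimen A: after corrections the count is 385 − 9 + 2 = 378 growth rings.
A: Mean rate = 415.9 mm / 378 years ≈ 1.100 mm per year.
For B, 1.100 mm/year × 778 years = 855.8 mm.

855.8 mm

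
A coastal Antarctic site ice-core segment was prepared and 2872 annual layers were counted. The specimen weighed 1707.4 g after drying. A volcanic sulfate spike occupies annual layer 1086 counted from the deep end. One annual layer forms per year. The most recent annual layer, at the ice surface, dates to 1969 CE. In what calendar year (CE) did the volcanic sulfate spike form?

Between annual layer 1086 and the ice surface there are 2872 − 1086 = 1786 annual layers.
Counting back 1786 years from 1969 CE places the volcanic sulfate spike in 1969 − 1786 = 183 CE.

183 CE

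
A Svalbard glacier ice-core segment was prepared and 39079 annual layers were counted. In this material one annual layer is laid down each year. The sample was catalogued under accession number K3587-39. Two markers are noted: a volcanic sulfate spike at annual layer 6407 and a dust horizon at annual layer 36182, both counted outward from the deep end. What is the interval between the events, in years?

29775 years

Separation: 36182 − 6407 = 29775 annual layers.
That is 29775 years at one annual layer per year.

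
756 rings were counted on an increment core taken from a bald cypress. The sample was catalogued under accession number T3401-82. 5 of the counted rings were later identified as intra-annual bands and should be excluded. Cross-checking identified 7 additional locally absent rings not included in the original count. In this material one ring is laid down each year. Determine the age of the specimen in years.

758 years

After corrections the count is 756 − 5 + 7 = 758 rings.
One ring per year makes the duration 758 years.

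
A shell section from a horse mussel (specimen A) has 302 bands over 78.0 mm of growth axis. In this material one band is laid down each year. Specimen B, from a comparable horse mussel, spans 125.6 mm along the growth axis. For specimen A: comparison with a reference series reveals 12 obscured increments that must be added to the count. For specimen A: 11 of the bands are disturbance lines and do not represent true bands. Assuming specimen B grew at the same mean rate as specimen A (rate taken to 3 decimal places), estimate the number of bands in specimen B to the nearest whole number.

489 bands

Specimen A: true band count = 302 − 11 + 12 = 303.
A: 78.0 mm over 303 years gives 78.0 / 303 ≈ 0.257 mm/yr.
For B, 125.6 / 0.257 = 488.72 years ≈ 489 bands.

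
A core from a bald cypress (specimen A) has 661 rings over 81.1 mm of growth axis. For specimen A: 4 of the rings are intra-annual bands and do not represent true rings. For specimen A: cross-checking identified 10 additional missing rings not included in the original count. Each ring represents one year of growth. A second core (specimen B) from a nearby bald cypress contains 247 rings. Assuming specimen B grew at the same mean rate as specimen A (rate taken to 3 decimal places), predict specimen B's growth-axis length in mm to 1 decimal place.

30.1 mm

Specimen A: true ring count = 661 − 4 + 10 = 667.
A: Mean rate = 81.1 mm / 667 years ≈ 0.122 mm/yr.
Length of B = 0.122 × 247 = 30.1 mm.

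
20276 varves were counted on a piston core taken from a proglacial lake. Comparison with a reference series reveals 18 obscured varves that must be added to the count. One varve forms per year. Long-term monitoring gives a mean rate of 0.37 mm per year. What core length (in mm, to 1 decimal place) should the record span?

7508.8 mm

Correcting the raw count gives 20276 + 18 = 20294 true varves.
20294 years at 0.37 mm/year gives 0.37 × 20294 = 7508.8 mm.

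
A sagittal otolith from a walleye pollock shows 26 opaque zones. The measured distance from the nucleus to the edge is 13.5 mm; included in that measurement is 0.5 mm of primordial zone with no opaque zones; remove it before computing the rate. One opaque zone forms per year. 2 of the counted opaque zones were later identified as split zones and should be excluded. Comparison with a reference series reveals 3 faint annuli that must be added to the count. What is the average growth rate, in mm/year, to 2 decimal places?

0.48 mm/year

True opaque zone count = 26 − 2 + 3 = 27.
The growth record spans 13.5 − 0.5 = 13.0 mm.
Mean rate = 13.0 mm / 27 years ≈ 0.48 mm/year.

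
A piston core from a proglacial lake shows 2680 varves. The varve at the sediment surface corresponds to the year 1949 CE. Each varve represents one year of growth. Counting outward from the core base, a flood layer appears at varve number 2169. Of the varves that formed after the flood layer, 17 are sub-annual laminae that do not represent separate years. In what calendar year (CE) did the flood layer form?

Between varve 2169 and the sediment surface there are 2680 − 2169 = 511 varves.
511 − 17 false = 494 true varves after the flood layer.
The varve at the sediment surface is 1949 CE, so the flood layer dates to 1949 − 494 = 1455 CE.

1455 CE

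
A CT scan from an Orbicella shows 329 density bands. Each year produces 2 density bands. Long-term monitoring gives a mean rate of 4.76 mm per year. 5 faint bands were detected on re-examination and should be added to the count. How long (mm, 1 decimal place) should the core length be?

794.9 mm

Correcting the raw count gives 329 + 5 = 334 true density bands.
334 density bands at 2 per year is 334 / 2 = 167 years.
167 years at 4.76 mm/year gives 4.76 × 167 = 794.9 mm.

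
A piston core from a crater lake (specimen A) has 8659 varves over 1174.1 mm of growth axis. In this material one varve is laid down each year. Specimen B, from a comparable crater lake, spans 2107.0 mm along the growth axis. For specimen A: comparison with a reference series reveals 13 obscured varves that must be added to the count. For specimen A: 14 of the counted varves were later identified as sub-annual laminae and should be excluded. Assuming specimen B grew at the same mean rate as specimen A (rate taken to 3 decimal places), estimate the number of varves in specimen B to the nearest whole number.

15493 varves

Specimen A: adjusted count: 8659 − 14 + 13 = 8658 varves.
A: Extension rate ≈ 1174.1 / 8658 = 0.136 mm per year.
B spans 2107.0 / 0.136 = 15492.65 years ≈ 15493 varves.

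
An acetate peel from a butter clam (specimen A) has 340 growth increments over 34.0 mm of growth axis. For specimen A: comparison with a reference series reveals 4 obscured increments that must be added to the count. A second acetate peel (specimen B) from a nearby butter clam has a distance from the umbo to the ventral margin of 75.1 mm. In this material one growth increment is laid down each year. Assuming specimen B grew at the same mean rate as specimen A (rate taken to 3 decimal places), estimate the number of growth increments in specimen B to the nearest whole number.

759 growth increments

Specimen A: true growth increment count = 340 + 4 = 344.
A: 34.0 mm over 344 years gives 34.0 / 344 ≈ 0.099 mm per year.
Specimen B: 75.1 mm / 0.099 mm per year = 758.59 years ≈ 759 growth increments.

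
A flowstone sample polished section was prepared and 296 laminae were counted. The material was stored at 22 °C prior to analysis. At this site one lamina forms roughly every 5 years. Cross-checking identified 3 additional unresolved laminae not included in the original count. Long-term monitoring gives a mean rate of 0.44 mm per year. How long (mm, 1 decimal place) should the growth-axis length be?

Adjusted count: 296 + 3 = 299 laminae.
Multiplying by 5 years per lamina: 299 × 5 = 1495 years.
1495 years at 0.44 mm/year gives 0.44 × 1495 = 657.8 mm.

657.8 mm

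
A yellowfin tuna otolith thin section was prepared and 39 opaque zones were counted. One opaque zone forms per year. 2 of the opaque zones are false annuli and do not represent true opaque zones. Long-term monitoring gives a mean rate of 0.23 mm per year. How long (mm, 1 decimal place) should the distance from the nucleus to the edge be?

Adjusted count: 39 − 2 = 37 opaque zones.
Predicted length = 0.23 mm/year × 37 years = 8.5 mm.

8.5 mm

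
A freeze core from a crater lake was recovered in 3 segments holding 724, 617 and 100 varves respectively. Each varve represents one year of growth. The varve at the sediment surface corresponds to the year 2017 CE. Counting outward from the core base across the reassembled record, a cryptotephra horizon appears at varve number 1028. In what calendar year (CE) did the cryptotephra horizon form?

1604 CE

Total varves = 724 + 617 + 100 = 1441.
1441 − 1028 = 413 varves lie beyond the cryptotephra horizon toward the sediment surface.
The varve at the sediment surface is 2017 CE, so the cryptotephra horizon dates to 2017 − 413 = 1604 CE.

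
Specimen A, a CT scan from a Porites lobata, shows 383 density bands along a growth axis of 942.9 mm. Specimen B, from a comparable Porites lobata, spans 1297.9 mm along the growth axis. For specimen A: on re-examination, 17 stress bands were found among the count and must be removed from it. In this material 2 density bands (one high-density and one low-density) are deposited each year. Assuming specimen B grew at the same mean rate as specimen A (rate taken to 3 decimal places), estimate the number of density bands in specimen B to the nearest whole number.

Specimen A: adjusted count: 383 − 17 = 366 density bands.
Specimen A: with 2 density bands per year, 366 / 2 = 183 years.
A: 942.9 mm over 183 years gives 942.9 / 183 ≈ 5.152 mm per year.
For B, 1297.9 / 5.152 = 251.92 years; at 2 density bands per year that is 251.92 × 2 ≈ 504 density bands.

504 density bands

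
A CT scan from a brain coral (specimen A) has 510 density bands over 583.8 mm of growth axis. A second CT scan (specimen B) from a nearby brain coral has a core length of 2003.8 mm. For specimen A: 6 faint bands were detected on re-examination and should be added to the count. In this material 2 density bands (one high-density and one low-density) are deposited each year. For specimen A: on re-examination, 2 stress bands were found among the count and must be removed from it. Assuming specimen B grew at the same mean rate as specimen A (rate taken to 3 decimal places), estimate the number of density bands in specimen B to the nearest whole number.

Specimen A: adjusted count: 510 − 2 + 6 = 514 density bands.
Specimen A: with 2 density bands per year, 514 / 2 = 257 years.
A: 583.8 mm over 257 years gives 583.8 / 257 ≈ 2.272 mm per year.
Specimen B: 2003.8 mm / 2.272 mm per year = 881.95 years; at 2 density bands per year that is 881.95 × 2 ≈ 1764 density bands.

1764 density bands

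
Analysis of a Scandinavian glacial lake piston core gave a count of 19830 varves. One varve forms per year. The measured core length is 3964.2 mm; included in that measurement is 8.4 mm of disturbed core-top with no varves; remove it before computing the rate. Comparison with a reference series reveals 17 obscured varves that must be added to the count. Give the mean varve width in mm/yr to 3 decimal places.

Adjusted count: 19830 + 17 = 19847 varves.
The growth record spans 3964.2 − 8.4 = 3955.8 mm.
Extension rate ≈ 3955.8 / 19847 = 0.199 mm/yr.

0.199 mm/yr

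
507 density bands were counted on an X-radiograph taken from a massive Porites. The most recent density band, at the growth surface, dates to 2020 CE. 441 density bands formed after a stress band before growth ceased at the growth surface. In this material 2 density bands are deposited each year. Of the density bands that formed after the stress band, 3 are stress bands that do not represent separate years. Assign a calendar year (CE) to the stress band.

1801 CE

There are 441 density bands younger than the stress band.
441 − 3 false = 438 true density bands after the stress band.
Dividing by 2 density bands per year: 438 / 2 = 219 years.
2020 − 219 = 1801 CE.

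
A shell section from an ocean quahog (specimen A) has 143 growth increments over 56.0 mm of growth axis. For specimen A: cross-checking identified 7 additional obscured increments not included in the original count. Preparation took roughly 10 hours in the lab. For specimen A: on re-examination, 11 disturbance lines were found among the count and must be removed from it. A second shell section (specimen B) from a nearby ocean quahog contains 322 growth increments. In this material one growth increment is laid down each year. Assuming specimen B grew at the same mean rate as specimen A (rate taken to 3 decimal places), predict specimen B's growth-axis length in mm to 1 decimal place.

129.8 mm

Specimen A: adjusted count: 143 − 11 + 7 = 139 growth increments.
A: Extension rate ≈ 56.0 / 139 = 0.403 mm/year.
For B, 0.403 mm/year × 322 years = 129.8 mm.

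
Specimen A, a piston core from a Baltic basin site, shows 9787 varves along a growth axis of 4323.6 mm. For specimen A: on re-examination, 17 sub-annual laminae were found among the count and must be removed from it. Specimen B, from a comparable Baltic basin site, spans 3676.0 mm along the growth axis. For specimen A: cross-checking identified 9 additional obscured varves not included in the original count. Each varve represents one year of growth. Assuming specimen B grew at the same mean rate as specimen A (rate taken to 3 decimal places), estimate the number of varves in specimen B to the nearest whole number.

8317 varves

Specimen A: correcting the raw count gives 9787 − 17 + 9 = 9779 true varves.
A: Extension rate ≈ 4323.6 / 9779 = 0.442 mm/year.
For B, 3676.0 / 0.442 = 8316.74 years ≈ 8317 varves.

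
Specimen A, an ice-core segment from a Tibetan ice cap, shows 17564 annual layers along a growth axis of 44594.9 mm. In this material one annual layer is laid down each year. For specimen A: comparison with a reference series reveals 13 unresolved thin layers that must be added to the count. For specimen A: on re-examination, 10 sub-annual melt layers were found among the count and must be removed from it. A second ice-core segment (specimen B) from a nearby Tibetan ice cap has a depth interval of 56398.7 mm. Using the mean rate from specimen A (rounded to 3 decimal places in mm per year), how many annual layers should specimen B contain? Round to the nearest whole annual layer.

Specimen A: adjusted count: 17564 − 10 + 13 = 17567 annual layers.
A: Mean rate = 44594.9 mm / 17567 years ≈ 2.539 mm/yr.
Specimen B: 56398.7 mm / 2.539 mm per year = 22212.96 years ≈ 22213 annual layers.

22213 annual layers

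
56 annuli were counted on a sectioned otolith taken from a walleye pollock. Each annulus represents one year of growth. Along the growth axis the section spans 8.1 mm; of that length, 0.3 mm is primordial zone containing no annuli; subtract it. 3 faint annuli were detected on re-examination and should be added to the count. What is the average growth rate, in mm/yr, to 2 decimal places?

0.13 mm/yr

True annulus count = 56 + 3 = 59.
Net length = 8.1 − 0.3 = 7.8 mm.
Mean rate = 7.8 mm / 59 years ≈ 0.13 mm/yr.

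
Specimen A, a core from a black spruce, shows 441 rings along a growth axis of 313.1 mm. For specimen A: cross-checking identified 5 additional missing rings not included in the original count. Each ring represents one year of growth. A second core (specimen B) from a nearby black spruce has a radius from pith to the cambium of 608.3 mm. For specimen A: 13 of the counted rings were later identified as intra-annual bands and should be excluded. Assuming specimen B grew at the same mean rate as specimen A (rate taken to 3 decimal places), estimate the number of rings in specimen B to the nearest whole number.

Specimen A: after corrections the count is 441 − 13 + 5 = 433 rings.
A: Mean rate = 313.1 mm / 433 years ≈ 0.723 mm/year.
Specimen B: 608.3 mm / 0.723 mm per year = 841.36 years ≈ 841 rings.

841 rings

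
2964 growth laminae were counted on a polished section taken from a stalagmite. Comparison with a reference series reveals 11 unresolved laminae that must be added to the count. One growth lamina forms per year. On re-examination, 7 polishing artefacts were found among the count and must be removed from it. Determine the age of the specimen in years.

True growth lamina count = 2964 − 7 + 11 = 2968.
With a one-to-one growth lamina periodicity this is 2968 years.

2968 years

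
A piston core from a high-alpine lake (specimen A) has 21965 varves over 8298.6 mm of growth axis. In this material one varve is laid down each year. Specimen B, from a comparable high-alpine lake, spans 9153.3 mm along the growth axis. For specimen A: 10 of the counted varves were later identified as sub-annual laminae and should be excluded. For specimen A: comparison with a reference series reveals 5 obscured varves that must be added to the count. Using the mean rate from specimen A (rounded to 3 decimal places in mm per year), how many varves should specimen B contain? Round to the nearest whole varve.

24215 varves

Specimen A: correcting the raw count gives 21965 − 10 + 5 = 21960 true varves.
A: Extension rate ≈ 8298.6 / 21960 = 0.378 mm per year.
B spans 9153.3 / 0.378 = 24215.08 years ≈ 24215 varves.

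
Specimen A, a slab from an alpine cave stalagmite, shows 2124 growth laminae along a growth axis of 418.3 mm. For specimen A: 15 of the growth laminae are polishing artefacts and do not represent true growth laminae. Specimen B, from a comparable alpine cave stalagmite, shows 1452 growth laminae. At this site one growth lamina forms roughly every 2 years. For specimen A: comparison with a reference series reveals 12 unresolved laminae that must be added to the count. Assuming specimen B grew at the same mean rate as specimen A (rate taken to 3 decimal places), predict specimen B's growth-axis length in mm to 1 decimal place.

Specimen A: correcting the raw count gives 2124 − 15 + 12 = 2121 true growth laminae.
Specimen A: at 2 years per growth lamina, 2121 × 2 = 4242 years.
A: 418.3 mm over 4242 years gives 418.3 / 4242 ≈ 0.099 mm per year.
Specimen B: at 2 years per growth lamina, 1452 × 2 = 2904 years. For B, 0.099 mm/year × 2904 years = 287.5 mm.

287.5 mm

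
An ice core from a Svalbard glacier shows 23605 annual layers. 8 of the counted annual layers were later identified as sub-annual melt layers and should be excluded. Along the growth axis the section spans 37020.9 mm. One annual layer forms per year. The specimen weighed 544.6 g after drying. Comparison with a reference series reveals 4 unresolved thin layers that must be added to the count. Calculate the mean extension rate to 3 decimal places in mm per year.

True annual layer count = 23605 − 8 + 4 = 23601.
Extension rate ≈ 37020.9 / 23601 = 1.569 mm per year.

1.569 mm per year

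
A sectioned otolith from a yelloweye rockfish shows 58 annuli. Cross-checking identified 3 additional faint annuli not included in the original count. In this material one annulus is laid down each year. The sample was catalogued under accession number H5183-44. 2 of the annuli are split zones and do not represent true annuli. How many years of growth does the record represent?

True annulus count = 58 − 2 + 3 = 59.
One annulus per year makes the duration 59 years.

59 yr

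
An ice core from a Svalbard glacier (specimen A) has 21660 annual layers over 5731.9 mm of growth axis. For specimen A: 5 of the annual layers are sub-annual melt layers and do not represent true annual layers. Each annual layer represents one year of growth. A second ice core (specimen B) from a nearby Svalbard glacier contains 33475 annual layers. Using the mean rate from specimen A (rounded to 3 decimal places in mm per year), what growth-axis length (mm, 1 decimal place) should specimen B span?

8870.9 mm

Specimen A: after corrections the count is 21660 − 5 = 21655 annual layers.
A: Mean rate = 5731.9 mm / 21655 years ≈ 0.265 mm/yr.
Length of B = 0.265 × 33475 = 8870.9 mm.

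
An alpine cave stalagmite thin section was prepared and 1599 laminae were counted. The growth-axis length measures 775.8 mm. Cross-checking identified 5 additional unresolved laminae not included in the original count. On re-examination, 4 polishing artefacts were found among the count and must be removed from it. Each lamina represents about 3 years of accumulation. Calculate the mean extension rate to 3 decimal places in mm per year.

After corrections the count is 1599 − 4 + 5 = 1600 laminae.
Multiplying by 3 years per lamina: 1600 × 3 = 4800 years.
Extension rate ≈ 775.8 / 4800 = 0.162 mm per year.

0.162 mm per year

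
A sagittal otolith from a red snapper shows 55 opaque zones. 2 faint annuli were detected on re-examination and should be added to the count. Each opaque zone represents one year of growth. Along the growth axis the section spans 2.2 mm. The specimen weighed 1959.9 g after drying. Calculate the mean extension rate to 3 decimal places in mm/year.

After corrections the count is 55 + 2 = 57 opaque zones.
2.2 mm over 57 years gives 2.2 / 57 ≈ 0.039 mm/year.

0.039 mm/year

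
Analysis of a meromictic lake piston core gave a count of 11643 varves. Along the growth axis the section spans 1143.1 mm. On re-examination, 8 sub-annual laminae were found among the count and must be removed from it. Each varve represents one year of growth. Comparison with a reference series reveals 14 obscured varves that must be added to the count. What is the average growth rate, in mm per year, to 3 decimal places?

0.098 mm per year

Correcting the raw count gives 11643 − 8 + 14 = 11649 true varves.
Extension rate ≈ 1143.1 / 11649 = 0.098 mm per year.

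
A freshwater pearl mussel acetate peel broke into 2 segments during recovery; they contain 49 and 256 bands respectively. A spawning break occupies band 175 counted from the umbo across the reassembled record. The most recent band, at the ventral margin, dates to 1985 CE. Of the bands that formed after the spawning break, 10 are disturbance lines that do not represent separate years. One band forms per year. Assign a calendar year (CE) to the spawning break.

Total bands = 49 + 256 = 305.
The spawning break sits at band 175 from the umbo, so 305 − 175 = 130 bands formed after it.
Removing the 10 false bands leaves 130 − 10 = 120 true bands beyond the spawning break.
1985 − 120 = 1865 CE.

1865 CE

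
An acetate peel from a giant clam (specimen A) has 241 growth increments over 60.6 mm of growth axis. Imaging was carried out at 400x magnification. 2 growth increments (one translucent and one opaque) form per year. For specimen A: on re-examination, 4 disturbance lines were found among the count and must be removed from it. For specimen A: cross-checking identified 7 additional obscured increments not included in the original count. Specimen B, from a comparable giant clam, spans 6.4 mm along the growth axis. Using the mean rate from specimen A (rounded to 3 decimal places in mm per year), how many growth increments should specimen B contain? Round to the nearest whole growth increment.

Specimen A: adjusted count: 241 − 4 + 7 = 244 growth increments.
Specimen A: 244 growth increments at 2 per year is 244 / 2 = 122 years.
A: Extension rate ≈ 60.6 / 122 = 0.497 mm/year.
Specimen B: 6.4 mm / 0.497 mm per year = 12.88 years; at 2 growth increments per year that is 12.88 × 2 ≈ 26 growth increments.

26 growth increments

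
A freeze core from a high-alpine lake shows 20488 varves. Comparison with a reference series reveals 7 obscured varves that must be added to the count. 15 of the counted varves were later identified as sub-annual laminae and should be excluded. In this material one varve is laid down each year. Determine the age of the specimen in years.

20480 yr

True varve count = 20488 − 15 + 7 = 20480.
With a one-to-one varve periodicity this is 20480 years.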